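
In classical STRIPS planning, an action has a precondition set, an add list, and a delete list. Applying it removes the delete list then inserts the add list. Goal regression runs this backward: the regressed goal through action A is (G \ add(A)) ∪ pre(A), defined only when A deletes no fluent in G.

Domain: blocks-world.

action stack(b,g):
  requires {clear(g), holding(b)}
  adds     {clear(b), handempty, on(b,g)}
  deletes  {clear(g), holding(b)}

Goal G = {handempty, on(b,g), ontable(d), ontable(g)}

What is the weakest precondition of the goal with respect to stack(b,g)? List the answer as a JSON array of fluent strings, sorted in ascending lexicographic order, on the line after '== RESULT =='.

Regress:
  G ∩ del = {}  (empty — regression defined)
  G \ add = {handempty, on(b,g), ontable(d), ontable(g)} \ {clear(b), handempty, on(b,g)} = {ontable(d), ontable(g)}
  ∪ pre   = {ontable(d), ontable(g)} ∪ {clear(g), holding(b)}
          = {clear(g), holding(b), ontable(d), ontable(g)}

== RESULT ==
["clear(g)", "holding(b)", "ontable(d)", "ontable(g)"]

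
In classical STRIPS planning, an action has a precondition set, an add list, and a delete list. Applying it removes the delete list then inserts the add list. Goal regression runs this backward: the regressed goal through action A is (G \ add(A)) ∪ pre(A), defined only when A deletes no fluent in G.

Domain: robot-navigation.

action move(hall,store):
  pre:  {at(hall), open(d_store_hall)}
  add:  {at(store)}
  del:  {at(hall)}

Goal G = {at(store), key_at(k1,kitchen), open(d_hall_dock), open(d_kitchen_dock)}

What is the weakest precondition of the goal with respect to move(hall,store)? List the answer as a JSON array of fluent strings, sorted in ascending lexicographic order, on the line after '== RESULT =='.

Regress:
  G ∩ del = {}  (empty — regression defined)
  G \ add = {at(store), key_at(k1,kitchen), open(d_hall_dock), open(d_kitchen_dock)} \ {at(store)} = {key_at(k1,kitchen), open(d_hall_dock), open(d_kitchen_dock)}
  ∪ pre   = {key_at(k1,kitchen), open(d_hall_dock), open(d_kitchen_dock)} ∪ {at(hall), open(d_store_hall)}
          = {at(hall), key_at(k1,kitchen), open(d_hall_dock), open(d_kitchen_dock), open(d_store_hall)}

== RESULT ==
["at(hall)", "key_at(k1,kitchen)", "open(d_hall_dock)", "open(d_kitchen_dock)", "open(d_store_hall)"]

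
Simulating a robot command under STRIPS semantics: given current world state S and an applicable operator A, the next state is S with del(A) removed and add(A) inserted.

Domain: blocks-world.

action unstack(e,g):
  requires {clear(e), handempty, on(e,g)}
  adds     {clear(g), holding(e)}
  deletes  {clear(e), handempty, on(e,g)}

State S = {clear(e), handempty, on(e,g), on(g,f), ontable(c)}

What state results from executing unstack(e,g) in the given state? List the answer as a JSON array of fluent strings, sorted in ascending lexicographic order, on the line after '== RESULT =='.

Progress:
  pre ⊆ S: {clear(e), handempty, on(e,g)} ⊆ S  — applicable
  S \ del = {on(g,f), ontable(c)}
  ∪ add   = {clear(g), holding(e), on(g,f), ontable(c)}

== RESULT ==
["clear(g)", "holding(e)", "on(g,f)", "ontable(c)"]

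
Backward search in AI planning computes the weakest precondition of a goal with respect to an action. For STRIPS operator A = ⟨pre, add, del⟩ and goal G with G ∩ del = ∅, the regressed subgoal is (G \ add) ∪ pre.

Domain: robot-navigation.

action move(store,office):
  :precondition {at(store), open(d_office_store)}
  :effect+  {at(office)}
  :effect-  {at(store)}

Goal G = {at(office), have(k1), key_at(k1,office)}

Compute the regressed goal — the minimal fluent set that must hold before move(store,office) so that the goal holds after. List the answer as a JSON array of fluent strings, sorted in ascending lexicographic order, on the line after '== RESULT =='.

Compute (G \ add) ∪ pre:
  G ∩ del = {}  (empty — regression defined)
  G \ add = {at(office), have(k1), key_at(k1,office)} \ {at(office)} = {have(k1), key_at(k1,office)}
  ∪ pre   = {have(k1), key_at(k1,office)} ∪ {at(store), open(d_office_store)}
          = {at(store), have(k1), key_at(k1,office), open(d_office_store)}

== RESULT ==
["at(store)", "have(k1)", "key_at(k1,office)", "open(d_office_store)"]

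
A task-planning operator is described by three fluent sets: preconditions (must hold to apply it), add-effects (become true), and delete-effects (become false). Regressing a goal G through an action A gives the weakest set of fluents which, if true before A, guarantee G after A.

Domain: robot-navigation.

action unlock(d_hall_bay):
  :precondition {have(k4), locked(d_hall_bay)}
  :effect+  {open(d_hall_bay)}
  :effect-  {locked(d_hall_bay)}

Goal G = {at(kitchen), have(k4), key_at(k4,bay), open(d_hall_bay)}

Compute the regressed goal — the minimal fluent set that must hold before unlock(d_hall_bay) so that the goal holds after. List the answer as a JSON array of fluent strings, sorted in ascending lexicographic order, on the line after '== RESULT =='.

Compute (G \ add) ∪ pre:
  G ∩ del = {}  (empty — regression defined)
  G \ add = {at(kitchen), have(k4), key_at(k4,bay), open(d_hall_bay)} \ {open(d_hall_bay)} = {at(kitchen), have(k4), key_at(k4,bay)}
  ∪ pre   = {at(kitchen), have(k4), key_at(k4,bay)} ∪ {have(k4), locked(d_hall_bay)}
          = {at(kitchen), have(k4), key_at(k4,bay), locked(d_hall_bay)}

== RESULT ==
["at(kitchen)", "have(k4)", "key_at(k4,bay)", "locked(d_hall_bay)"]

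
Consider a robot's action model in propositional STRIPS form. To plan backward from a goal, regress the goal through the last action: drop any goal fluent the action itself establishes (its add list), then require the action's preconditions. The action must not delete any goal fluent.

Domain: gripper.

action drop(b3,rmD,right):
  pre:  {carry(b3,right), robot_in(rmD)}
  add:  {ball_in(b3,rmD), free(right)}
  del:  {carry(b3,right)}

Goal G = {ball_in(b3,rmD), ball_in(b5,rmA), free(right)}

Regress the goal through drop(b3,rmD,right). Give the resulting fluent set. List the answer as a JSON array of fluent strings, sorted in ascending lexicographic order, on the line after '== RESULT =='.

Compute (G \ add) ∪ pre:
  G ∩ del = {}  (empty — regression defined)
  G \ add = {ball_in(b3,rmD), ball_in(b5,rmA), free(right)} \ {ball_in(b3,rmD), free(right)} = {ball_in(b5,rmA)}
  ∪ pre   = {ball_in(b5,rmA)} ∪ {carry(b3,right), robot_in(rmD)}
          = {ball_in(b5,rmA), carry(b3,right), robot_in(rmD)}

== RESULT ==
["ball_in(b5,rmA)", "carry(b3,right)", "robot_in(rmD)"]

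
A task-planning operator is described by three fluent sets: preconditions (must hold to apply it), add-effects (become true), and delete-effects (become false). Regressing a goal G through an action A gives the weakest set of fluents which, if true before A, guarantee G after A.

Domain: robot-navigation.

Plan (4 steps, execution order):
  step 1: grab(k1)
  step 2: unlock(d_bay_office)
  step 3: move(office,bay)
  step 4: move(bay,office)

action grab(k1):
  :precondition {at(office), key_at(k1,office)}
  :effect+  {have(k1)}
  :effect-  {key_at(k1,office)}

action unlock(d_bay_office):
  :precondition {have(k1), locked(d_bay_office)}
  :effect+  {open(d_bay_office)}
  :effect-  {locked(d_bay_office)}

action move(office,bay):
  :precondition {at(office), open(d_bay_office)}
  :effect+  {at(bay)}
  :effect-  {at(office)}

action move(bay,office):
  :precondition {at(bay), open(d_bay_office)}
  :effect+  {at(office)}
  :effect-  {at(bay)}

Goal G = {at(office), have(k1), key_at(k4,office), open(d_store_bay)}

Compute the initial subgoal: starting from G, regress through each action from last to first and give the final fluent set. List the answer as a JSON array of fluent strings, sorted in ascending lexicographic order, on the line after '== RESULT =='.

Regress step by step:
  through step 4 (move(bay,office)): drop {at(office)}, keep {have(k1), key_at(k4,office), open(d_store_bay)}, require {at(bay), open(d_bay_office)}
    → {at(bay), have(k1), key_at(k4,office), open(d_bay_office), open(d_store_bay)}
  through step 3 (move(office,bay)): drop {at(bay)}, keep {have(k1), key_at(k4,office), open(d_bay_office), open(d_store_bay)}, require {at(office), open(d_bay_office)}
    → {at(office), have(k1), key_at(k4,office), open(d_bay_office), open(d_store_bay)}
  through step 2 (unlock(d_bay_office)): drop {open(d_bay_office)}, keep {at(office), have(k1), key_at(k4,office), open(d_store_bay)}, require {have(k1), locked(d_bay_office)}
    → {at(office), have(k1), key_at(k4,office), locked(d_bay_office), open(d_store_bay)}
  through step 1 (grab(k1)): drop {have(k1)}, keep {at(office), key_at(k4,office), locked(d_bay_office), open(d_store_bay)}, require {at(office), key_at(k1,office)}
    → {at(office), key_at(k1,office), key_at(k4,office), locked(d_bay_office), open(d_store_bay)}

== RESULT ==
["at(office)", "key_at(k1,office)", "key_at(k4,office)", "locked(d_bay_office)", "open(d_store_bay)"]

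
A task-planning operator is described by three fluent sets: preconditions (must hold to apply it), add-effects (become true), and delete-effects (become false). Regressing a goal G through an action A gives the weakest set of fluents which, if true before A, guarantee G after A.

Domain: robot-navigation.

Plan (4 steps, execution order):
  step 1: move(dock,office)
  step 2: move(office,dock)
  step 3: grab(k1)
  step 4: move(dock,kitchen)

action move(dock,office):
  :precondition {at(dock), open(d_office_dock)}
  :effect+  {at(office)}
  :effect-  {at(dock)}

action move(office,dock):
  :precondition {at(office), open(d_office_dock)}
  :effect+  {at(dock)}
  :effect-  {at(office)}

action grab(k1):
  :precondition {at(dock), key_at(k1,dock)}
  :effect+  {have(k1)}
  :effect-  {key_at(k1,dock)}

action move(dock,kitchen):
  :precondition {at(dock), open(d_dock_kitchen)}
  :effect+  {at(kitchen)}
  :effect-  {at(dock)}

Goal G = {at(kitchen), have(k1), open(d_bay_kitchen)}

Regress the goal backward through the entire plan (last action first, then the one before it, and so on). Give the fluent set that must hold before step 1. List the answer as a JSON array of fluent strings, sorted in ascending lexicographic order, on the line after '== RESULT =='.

Regress step by step:
  through step 4 (move(dock,kitchen)): drop {at(kitchen)}, keep {have(k1), open(d_bay_kitchen)}, require {at(dock), open(d_dock_kitchen)}
    → {at(dock), have(k1), open(d_bay_kitchen), open(d_dock_kitchen)}
  through step 3 (grab(k1)): drop {have(k1)}, keep {at(dock), open(d_bay_kitchen), open(d_dock_kitchen)}, require {at(dock), key_at(k1,dock)}
    → {at(dock), key_at(k1,dock), open(d_bay_kitchen), open(d_dock_kitchen)}
  through step 2 (move(office,dock)): drop {at(dock)}, keep {key_at(k1,dock), open(d_bay_kitchen), open(d_dock_kitchen)}, require {at(office), open(d_office_dock)}
    → {at(office), key_at(k1,dock), open(d_bay_kitchen), open(d_dock_kitchen), open(d_office_dock)}
  through step 1 (move(dock,office)): drop {at(office)}, keep {key_at(k1,dock), open(d_bay_kitchen), open(d_dock_kitchen), open(d_office_dock)}, require {at(dock), open(d_office_dock)}
    → {at(dock), key_at(k1,dock), open(d_bay_kitchen), open(d_dock_kitchen), open(d_office_dock)}

== RESULT ==
["at(dock)", "key_at(k1,dock)", "open(d_bay_kitchen)", "open(d_dock_kitchen)", "open(d_office_dock)"]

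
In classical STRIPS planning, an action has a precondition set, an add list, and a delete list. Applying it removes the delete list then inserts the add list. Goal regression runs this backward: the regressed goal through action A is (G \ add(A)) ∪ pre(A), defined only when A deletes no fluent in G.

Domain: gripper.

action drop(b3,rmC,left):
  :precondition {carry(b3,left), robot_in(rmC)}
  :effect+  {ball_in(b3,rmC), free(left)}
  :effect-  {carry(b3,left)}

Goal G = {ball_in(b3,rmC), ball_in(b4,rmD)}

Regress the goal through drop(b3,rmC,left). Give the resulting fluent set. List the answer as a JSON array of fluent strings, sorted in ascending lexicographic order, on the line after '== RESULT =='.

Compute (G \ add) ∪ pre:
  G ∩ del = {}  (empty — regression defined)
  G \ add = {ball_in(b3,rmC), ball_in(b4,rmD)} \ {ball_in(b3,rmC), free(left)} = {ball_in(b4,rmD)}
  ∪ pre   = {ball_in(b4,rmD)} ∪ {carry(b3,left), robot_in(rmC)}
          = {ball_in(b4,rmD), carry(b3,left), robot_in(rmC)}

== RESULT ==
["ball_in(b4,rmD)", "carry(b3,left)", "robot_in(rmC)"]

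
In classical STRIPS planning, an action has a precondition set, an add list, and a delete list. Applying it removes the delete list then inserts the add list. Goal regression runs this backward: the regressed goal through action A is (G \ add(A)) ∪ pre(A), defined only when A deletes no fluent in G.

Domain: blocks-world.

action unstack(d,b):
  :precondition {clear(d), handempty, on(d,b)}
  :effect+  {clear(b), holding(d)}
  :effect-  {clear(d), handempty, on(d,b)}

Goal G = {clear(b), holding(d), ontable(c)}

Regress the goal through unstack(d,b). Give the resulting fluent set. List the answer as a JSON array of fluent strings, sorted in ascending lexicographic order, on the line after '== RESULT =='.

Compute (G \ add) ∪ pre:
  G ∩ del = {}  (empty — regression defined)
  G \ add = {clear(b), holding(d), ontable(c)} \ {clear(b), holding(d)} = {ontable(c)}
  ∪ pre   = {ontable(c)} ∪ {clear(d), handempty, on(d,b)}
          = {clear(d), handempty, on(d,b), ontable(c)}

== RESULT ==
["clear(d)", "handempty", "on(d,b)", "ontable(c)"]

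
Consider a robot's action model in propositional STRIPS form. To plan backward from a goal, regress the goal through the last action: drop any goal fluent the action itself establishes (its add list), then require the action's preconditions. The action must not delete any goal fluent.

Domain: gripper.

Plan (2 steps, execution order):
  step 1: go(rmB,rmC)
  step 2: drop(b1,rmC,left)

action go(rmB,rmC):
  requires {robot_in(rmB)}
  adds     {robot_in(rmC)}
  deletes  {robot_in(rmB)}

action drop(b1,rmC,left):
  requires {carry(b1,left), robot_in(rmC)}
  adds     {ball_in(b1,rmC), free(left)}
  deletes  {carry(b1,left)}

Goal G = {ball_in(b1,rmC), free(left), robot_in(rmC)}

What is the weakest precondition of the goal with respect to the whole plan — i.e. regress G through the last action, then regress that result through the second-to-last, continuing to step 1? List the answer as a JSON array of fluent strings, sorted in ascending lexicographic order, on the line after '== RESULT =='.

Work backward from the goal:
  through step 2 (drop(b1,rmC,left)): drop {ball_in(b1,rmC), free(left)}, keep {robot_in(rmC)}, require {carry(b1,left), robot_in(rmC)}
    → {carry(b1,left), robot_in(rmC)}
  through step 1 (go(rmB,rmC)): drop {robot_in(rmC)}, keep {carry(b1,left)}, require {robot_in(rmB)}
    → {carry(b1,left), robot_in(rmB)}

== RESULT ==
["carry(b1,left)", "robot_in(rmB)"]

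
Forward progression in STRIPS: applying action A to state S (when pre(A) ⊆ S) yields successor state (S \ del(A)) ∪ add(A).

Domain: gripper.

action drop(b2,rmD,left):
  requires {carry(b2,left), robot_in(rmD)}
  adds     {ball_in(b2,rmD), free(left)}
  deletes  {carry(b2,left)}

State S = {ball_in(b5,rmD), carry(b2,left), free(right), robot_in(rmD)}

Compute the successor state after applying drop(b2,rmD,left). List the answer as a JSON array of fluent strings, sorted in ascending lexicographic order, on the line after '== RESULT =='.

Compute (S \ del) ∪ add:
  pre ⊆ S: {carry(b2,left), robot_in(rmD)} ⊆ S  — applicable
  S \ del = {ball_in(b5,rmD), free(right), robot_in(rmD)}
  ∪ add   = {ball_in(b2,rmD), ball_in(b5,rmD), free(left), free(right), robot_in(rmD)}

== RESULT ==
["ball_in(b2,rmD)", "ball_in(b5,rmD)", "free(left)", "free(right)", "robot_in(rmD)"]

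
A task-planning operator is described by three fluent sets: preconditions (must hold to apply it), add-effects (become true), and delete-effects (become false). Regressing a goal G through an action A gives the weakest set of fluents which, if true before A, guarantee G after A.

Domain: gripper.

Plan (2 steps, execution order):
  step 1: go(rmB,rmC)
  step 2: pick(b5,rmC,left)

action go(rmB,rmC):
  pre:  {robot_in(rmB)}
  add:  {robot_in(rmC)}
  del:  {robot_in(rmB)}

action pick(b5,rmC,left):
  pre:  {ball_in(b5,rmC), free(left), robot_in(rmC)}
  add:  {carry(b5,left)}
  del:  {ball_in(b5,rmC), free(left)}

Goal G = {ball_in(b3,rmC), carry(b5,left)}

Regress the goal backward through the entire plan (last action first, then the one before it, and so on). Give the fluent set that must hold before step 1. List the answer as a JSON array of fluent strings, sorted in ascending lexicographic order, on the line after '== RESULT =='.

Work backward from the goal:
  through step 2 (pick(b5,rmC,left)): drop {carry(b5,left)}, keep {ball_in(b3,rmC)}, require {ball_in(b5,rmC), free(left), robot_in(rmC)}
    → {ball_in(b3,rmC), ball_in(b5,rmC), free(left), robot_in(rmC)}
  through step 1 (go(rmB,rmC)): drop {robot_in(rmC)}, keep {ball_in(b3,rmC), ball_in(b5,rmC), free(left)}, require {robot_in(rmB)}
    → {ball_in(b3,rmC), ball_in(b5,rmC), free(left), robot_in(rmB)}

== RESULT ==
["ball_in(b3,rmC)", "ball_in(b5,rmC)", "free(left)", "robot_in(rmB)"]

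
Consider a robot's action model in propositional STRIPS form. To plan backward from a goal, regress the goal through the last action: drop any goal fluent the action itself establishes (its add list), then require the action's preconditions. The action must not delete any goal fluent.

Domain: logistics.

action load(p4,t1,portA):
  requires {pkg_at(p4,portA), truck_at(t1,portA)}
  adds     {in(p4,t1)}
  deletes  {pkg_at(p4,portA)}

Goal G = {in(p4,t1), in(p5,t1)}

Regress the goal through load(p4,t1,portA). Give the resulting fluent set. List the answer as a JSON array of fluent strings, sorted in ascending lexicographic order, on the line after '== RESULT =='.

Regress:
  G ∩ del = {}  (empty — regression defined)
  G \ add = {in(p4,t1), in(p5,t1)} \ {in(p4,t1)} = {in(p5,t1)}
  ∪ pre   = {in(p5,t1)} ∪ {pkg_at(p4,portA), truck_at(t1,portA)}
          = {in(p5,t1), pkg_at(p4,portA), truck_at(t1,portA)}

== RESULT ==
["in(p5,t1)", "pkg_at(p4,portA)", "truck_at(t1,portA)"]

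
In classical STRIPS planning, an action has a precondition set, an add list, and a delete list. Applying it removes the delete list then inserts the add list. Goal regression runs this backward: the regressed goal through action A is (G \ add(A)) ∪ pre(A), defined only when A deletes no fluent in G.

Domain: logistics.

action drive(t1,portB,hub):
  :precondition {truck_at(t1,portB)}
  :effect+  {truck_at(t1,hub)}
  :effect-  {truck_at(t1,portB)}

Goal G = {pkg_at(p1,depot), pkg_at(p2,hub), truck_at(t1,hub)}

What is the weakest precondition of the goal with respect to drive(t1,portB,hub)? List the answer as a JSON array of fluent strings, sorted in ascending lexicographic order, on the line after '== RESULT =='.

Regress:
  G ∩ del = {}  (empty — regression defined)
  G \ add = {pkg_at(p1,depot), pkg_at(p2,hub), truck_at(t1,hub)} \ {truck_at(t1,hub)} = {pkg_at(p1,depot), pkg_at(p2,hub)}
  ∪ pre   = {pkg_at(p1,depot), pkg_at(p2,hub)} ∪ {truck_at(t1,portB)}
          = {pkg_at(p1,depot), pkg_at(p2,hub), truck_at(t1,portB)}

== RESULT ==
["pkg_at(p1,depot)", "pkg_at(p2,hub)", "truck_at(t1,portB)"]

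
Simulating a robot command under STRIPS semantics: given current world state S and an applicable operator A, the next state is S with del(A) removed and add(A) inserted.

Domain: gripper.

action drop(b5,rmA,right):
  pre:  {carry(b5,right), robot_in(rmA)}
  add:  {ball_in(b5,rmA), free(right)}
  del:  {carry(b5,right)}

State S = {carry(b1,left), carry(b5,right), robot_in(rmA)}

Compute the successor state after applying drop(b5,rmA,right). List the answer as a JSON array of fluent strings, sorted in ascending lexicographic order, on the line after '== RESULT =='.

Compute (S \ del) ∪ add:
  pre ⊆ S: {carry(b5,right), robot_in(rmA)} ⊆ S  — applicable
  S \ del = {carry(b1,left), robot_in(rmA)}
  ∪ add   = {ball_in(b5,rmA), carry(b1,left), free(right), robot_in(rmA)}

== RESULT ==
["ball_in(b5,rmA)", "carry(b1,left)", "free(right)", "robot_in(rmA)"]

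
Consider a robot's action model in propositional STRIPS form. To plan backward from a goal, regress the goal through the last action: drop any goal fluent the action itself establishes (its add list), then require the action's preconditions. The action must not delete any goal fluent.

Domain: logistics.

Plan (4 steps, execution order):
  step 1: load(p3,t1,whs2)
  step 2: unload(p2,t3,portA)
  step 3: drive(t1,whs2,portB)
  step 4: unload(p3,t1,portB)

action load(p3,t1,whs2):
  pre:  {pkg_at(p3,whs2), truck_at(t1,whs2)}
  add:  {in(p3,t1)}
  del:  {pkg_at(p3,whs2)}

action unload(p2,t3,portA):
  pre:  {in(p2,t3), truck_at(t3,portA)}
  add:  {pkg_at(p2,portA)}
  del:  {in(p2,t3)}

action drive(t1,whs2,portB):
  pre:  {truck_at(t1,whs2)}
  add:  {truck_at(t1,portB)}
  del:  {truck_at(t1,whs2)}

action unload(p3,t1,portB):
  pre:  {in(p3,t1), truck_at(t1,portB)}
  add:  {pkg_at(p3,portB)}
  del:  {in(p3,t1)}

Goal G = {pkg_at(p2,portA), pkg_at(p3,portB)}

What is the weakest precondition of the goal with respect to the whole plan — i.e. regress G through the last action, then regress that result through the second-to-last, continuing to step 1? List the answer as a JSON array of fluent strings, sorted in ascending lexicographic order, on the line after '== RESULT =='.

Regress step by step:
  through step 4 (unload(p3,t1,portB)): drop {pkg_at(p3,portB)}, keep {pkg_at(p2,portA)}, require {in(p3,t1), truck_at(t1,portB)}
    → {in(p3,t1), pkg_at(p2,portA), truck_at(t1,portB)}
  through step 3 (drive(t1,whs2,portB)): drop {truck_at(t1,portB)}, keep {in(p3,t1), pkg_at(p2,portA)}, require {truck_at(t1,whs2)}
    → {in(p3,t1), pkg_at(p2,portA), truck_at(t1,whs2)}
  through step 2 (unload(p2,t3,portA)): drop {pkg_at(p2,portA)}, keep {in(p3,t1), truck_at(t1,whs2)}, require {in(p2,t3), truck_at(t3,portA)}
    → {in(p2,t3), in(p3,t1), truck_at(t1,whs2), truck_at(t3,portA)}
  through step 1 (load(p3,t1,whs2)): drop {in(p3,t1)}, keep {in(p2,t3), truck_at(t1,whs2), truck_at(t3,portA)}, require {pkg_at(p3,whs2), truck_at(t1,whs2)}
    → {in(p2,t3), pkg_at(p3,whs2), truck_at(t1,whs2), truck_at(t3,portA)}

== RESULT ==
["in(p2,t3)", "pkg_at(p3,whs2)", "truck_at(t1,whs2)", "truck_at(t3,portA)"]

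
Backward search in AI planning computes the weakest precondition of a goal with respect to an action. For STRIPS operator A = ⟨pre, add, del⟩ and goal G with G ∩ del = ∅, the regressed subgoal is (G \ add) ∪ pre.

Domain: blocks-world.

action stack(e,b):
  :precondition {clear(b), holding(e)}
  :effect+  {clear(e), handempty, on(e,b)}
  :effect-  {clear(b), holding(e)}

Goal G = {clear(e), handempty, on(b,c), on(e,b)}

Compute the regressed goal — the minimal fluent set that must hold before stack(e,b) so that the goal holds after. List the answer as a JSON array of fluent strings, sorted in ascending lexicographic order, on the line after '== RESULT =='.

Regress:
  G ∩ del = {}  (empty — regression defined)
  G \ add = {clear(e), handempty, on(b,c), on(e,b)} \ {clear(e), handempty, on(e,b)} = {on(b,c)}
  ∪ pre   = {on(b,c)} ∪ {clear(b), holding(e)}
          = {clear(b), holding(e), on(b,c)}

== RESULT ==
["clear(b)", "holding(e)", "on(b,c)"]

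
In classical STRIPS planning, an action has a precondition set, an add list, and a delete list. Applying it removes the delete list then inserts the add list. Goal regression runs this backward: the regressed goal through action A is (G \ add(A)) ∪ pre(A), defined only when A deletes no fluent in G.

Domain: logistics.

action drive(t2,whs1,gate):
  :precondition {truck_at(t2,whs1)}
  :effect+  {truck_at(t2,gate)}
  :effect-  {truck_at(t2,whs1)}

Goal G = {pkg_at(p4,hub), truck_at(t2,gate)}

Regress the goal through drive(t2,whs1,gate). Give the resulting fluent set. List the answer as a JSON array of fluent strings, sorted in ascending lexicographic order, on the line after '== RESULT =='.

Regress:
  G ∩ del = {}  (empty — regression defined)
  G \ add = {pkg_at(p4,hub), truck_at(t2,gate)} \ {truck_at(t2,gate)} = {pkg_at(p4,hub)}
  ∪ pre   = {pkg_at(p4,hub)} ∪ {truck_at(t2,whs1)}
          = {pkg_at(p4,hub), truck_at(t2,whs1)}

== RESULT ==
["pkg_at(p4,hub)", "truck_at(t2,whs1)"]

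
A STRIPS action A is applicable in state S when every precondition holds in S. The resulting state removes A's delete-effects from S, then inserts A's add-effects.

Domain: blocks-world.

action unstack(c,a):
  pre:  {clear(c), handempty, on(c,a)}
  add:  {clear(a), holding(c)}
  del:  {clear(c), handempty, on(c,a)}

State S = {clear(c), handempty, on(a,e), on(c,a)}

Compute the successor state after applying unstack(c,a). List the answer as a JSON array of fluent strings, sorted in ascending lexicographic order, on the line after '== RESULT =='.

Progress:
  pre ⊆ S: {clear(c), handempty, on(c,a)} ⊆ S  — applicable
  S \ del = {on(a,e)}
  ∪ add   = {clear(a), holding(c), on(a,e)}

== RESULT ==
["clear(a)", "holding(c)", "on(a,e)"]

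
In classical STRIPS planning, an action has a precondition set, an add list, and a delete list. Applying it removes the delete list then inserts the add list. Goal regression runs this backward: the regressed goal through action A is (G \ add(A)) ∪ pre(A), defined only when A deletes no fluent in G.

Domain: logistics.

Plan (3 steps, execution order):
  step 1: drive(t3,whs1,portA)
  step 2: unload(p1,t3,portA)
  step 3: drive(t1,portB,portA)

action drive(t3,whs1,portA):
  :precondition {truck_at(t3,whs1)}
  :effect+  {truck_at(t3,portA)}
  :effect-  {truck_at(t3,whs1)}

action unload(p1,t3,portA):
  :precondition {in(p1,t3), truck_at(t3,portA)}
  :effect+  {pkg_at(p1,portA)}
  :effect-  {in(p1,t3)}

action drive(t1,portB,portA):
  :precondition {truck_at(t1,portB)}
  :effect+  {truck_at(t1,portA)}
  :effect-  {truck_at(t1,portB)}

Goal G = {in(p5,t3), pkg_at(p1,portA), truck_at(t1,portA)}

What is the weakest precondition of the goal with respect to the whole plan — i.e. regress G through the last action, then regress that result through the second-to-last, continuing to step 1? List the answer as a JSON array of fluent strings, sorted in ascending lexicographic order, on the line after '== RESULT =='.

Work backward from the goal:
  through step 3 (drive(t1,portB,portA)): drop {truck_at(t1,portA)}, keep {in(p5,t3), pkg_at(p1,portA)}, require {truck_at(t1,portB)}
    → {in(p5,t3), pkg_at(p1,portA), truck_at(t1,portB)}
  through step 2 (unload(p1,t3,portA)): drop {pkg_at(p1,portA)}, keep {in(p5,t3), truck_at(t1,portB)}, require {in(p1,t3), truck_at(t3,portA)}
    → {in(p1,t3), in(p5,t3), truck_at(t1,portB), truck_at(t3,portA)}
  through step 1 (drive(t3,whs1,portA)): drop {truck_at(t3,portA)}, keep {in(p1,t3), in(p5,t3), truck_at(t1,portB)}, require {truck_at(t3,whs1)}
    → {in(p1,t3), in(p5,t3), truck_at(t1,portB), truck_at(t3,whs1)}

== RESULT ==
["in(p1,t3)", "in(p5,t3)", "truck_at(t1,portB)", "truck_at(t3,whs1)"]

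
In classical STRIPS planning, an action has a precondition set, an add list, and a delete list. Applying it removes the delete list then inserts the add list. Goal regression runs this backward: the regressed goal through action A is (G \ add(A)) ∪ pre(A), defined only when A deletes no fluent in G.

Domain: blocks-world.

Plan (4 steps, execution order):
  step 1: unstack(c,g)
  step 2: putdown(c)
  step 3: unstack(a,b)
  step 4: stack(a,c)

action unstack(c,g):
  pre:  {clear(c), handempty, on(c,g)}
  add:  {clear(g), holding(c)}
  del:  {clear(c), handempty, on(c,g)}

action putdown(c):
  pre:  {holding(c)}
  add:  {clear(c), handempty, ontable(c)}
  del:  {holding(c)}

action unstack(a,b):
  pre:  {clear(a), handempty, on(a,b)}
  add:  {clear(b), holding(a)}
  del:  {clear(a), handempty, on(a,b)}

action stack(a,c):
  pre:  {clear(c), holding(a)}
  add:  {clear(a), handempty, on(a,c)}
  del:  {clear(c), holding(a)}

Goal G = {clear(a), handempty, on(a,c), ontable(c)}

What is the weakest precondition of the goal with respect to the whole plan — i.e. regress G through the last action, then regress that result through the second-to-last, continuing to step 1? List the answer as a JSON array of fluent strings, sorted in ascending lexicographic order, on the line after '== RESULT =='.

Regress step by step:
  through step 4 (stack(a,c)): drop {clear(a), handempty, on(a,c)}, keep {ontable(c)}, require {clear(c), holding(a)}
    → {clear(c), holding(a), ontable(c)}
  through step 3 (unstack(a,b)): drop {holding(a)}, keep {clear(c), ontable(c)}, require {clear(a), handempty, on(a,b)}
    → {clear(a), clear(c), handempty, on(a,b), ontable(c)}
  through step 2 (putdown(c)): drop {clear(c), handempty, ontable(c)}, keep {clear(a), on(a,b)}, require {holding(c)}
    → {clear(a), holding(c), on(a,b)}
  through step 1 (unstack(c,g)): drop {holding(c)}, keep {clear(a), on(a,b)}, require {clear(c), handempty, on(c,g)}
    → {clear(a), clear(c), handempty, on(a,b), on(c,g)}

== RESULT ==
["clear(a)", "clear(c)", "handempty", "on(a,b)", "on(c,g)"]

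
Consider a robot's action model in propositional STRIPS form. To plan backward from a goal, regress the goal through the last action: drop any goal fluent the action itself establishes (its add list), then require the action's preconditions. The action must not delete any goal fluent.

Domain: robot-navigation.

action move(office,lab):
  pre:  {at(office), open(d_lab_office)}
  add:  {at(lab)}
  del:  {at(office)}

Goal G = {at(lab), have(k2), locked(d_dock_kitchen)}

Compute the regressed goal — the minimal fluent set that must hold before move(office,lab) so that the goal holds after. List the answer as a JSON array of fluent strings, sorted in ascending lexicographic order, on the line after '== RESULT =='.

Compute (G \ add) ∪ pre:
  G ∩ del = {}  (empty — regression defined)
  G \ add = {at(lab), have(k2), locked(d_dock_kitchen)} \ {at(lab)} = {have(k2), locked(d_dock_kitchen)}
  ∪ pre   = {have(k2), locked(d_dock_kitchen)} ∪ {at(office), open(d_lab_office)}
          = {at(office), have(k2), locked(d_dock_kitchen), open(d_lab_office)}

== RESULT ==
["at(office)", "have(k2)", "locked(d_dock_kitchen)", "open(d_lab_office)"]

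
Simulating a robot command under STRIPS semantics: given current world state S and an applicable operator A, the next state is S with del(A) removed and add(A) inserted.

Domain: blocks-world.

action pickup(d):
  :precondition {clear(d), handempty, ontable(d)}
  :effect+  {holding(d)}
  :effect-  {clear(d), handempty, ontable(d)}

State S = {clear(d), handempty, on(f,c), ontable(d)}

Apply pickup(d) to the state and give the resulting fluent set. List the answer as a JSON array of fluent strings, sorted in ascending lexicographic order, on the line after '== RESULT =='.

Compute (S \ del) ∪ add:
  pre ⊆ S: {clear(d), handempty, ontable(d)} ⊆ S  — applicable
  S \ del = {on(f,c)}
  ∪ add   = {holding(d), on(f,c)}

== RESULT ==
["holding(d)", "on(f,c)"]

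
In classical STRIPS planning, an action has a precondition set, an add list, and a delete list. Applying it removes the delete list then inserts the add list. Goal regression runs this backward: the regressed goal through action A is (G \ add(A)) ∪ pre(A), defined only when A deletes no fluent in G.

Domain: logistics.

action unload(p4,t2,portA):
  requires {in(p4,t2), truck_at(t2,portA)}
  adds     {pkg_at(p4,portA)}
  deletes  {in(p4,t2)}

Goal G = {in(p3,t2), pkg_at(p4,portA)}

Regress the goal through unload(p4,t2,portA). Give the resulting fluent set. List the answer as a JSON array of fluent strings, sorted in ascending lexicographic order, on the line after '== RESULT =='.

Regress:
  G ∩ del = {}  (empty — regression defined)
  G \ add = {in(p3,t2), pkg_at(p4,portA)} \ {pkg_at(p4,portA)} = {in(p3,t2)}
  ∪ pre   = {in(p3,t2)} ∪ {in(p4,t2), truck_at(t2,portA)}
          = {in(p3,t2), in(p4,t2), truck_at(t2,portA)}

== RESULT ==
["in(p3,t2)", "in(p4,t2)", "truck_at(t2,portA)"]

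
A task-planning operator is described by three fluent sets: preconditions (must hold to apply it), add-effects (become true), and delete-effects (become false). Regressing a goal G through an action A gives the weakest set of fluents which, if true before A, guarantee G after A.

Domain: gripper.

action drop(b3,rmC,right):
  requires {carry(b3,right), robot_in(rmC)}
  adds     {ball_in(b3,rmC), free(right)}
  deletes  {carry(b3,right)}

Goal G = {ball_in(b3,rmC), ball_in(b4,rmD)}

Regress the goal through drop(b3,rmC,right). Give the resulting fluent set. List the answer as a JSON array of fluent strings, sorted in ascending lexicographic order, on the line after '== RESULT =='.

Regress:
  G ∩ del = {}  (empty — regression defined)
  G \ add = {ball_in(b3,rmC), ball_in(b4,rmD)} \ {ball_in(b3,rmC), free(right)} = {ball_in(b4,rmD)}
  ∪ pre   = {ball_in(b4,rmD)} ∪ {carry(b3,right), robot_in(rmC)}
          = {ball_in(b4,rmD), carry(b3,right), robot_in(rmC)}

== RESULT ==
["ball_in(b4,rmD)", "carry(b3,right)", "robot_in(rmC)"]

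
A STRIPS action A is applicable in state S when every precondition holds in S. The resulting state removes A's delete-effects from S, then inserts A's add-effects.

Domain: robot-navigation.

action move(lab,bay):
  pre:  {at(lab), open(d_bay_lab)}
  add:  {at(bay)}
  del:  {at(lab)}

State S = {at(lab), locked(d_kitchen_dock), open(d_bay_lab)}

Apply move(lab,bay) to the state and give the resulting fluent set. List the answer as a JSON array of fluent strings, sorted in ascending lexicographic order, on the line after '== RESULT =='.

Progress:
  pre ⊆ S: {at(lab), open(d_bay_lab)} ⊆ S  — applicable
  S \ del = {locked(d_kitchen_dock), open(d_bay_lab)}
  ∪ add   = {at(bay), locked(d_kitchen_dock), open(d_bay_lab)}

== RESULT ==
["at(bay)", "locked(d_kitchen_dock)", "open(d_bay_lab)"]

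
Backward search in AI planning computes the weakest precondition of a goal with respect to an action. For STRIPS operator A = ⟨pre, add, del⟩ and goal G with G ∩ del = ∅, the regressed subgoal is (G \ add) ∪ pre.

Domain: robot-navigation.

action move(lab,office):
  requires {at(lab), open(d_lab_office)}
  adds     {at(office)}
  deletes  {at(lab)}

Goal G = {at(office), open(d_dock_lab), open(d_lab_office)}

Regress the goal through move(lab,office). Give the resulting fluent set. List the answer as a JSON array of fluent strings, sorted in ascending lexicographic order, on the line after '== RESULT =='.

Regress:
  G ∩ del = {}  (empty — regression defined)
  G \ add = {at(office), open(d_dock_lab), open(d_lab_office)} \ {at(office)} = {open(d_dock_lab), open(d_lab_office)}
  ∪ pre   = {open(d_dock_lab), open(d_lab_office)} ∪ {at(lab), open(d_lab_office)}
          = {at(lab), open(d_dock_lab), open(d_lab_office)}

== RESULT ==
["at(lab)", "open(d_dock_lab)", "open(d_lab_office)"]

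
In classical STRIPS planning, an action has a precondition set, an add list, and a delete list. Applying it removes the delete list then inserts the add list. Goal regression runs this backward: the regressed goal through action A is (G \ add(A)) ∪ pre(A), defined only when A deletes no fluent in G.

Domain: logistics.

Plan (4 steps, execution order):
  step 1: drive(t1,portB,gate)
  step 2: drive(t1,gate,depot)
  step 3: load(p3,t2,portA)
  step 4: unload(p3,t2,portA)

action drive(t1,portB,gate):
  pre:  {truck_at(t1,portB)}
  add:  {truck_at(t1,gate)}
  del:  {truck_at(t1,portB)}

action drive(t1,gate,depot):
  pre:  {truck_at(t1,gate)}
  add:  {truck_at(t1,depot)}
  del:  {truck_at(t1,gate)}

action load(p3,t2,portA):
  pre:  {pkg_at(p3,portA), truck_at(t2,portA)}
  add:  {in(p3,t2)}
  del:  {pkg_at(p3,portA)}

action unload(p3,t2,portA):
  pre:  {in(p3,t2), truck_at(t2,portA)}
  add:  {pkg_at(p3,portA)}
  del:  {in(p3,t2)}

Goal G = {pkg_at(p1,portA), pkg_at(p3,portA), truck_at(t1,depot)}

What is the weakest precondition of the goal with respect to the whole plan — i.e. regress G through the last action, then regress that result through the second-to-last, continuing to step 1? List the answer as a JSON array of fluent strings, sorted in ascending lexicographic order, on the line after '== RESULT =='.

Work backward from the goal:
  through step 4 (unload(p3,t2,portA)): drop {pkg_at(p3,portA)}, keep {pkg_at(p1,portA), truck_at(t1,depot)}, require {in(p3,t2), truck_at(t2,portA)}
    → {in(p3,t2), pkg_at(p1,portA), truck_at(t1,depot), truck_at(t2,portA)}
  through step 3 (load(p3,t2,portA)): drop {in(p3,t2)}, keep {pkg_at(p1,portA), truck_at(t1,depot), truck_at(t2,portA)}, require {pkg_at(p3,portA), truck_at(t2,portA)}
    → {pkg_at(p1,portA), pkg_at(p3,portA), truck_at(t1,depot), truck_at(t2,portA)}
  through step 2 (drive(t1,gate,depot)): drop {truck_at(t1,depot)}, keep {pkg_at(p1,portA), pkg_at(p3,portA), truck_at(t2,portA)}, require {truck_at(t1,gate)}
    → {pkg_at(p1,portA), pkg_at(p3,portA), truck_at(t1,gate), truck_at(t2,portA)}
  through step 1 (drive(t1,portB,gate)): drop {truck_at(t1,gate)}, keep {pkg_at(p1,portA), pkg_at(p3,portA), truck_at(t2,portA)}, require {truck_at(t1,portB)}
    → {pkg_at(p1,portA), pkg_at(p3,portA), truck_at(t1,portB), truck_at(t2,portA)}

== RESULT ==
["pkg_at(p1,portA)", "pkg_at(p3,portA)", "truck_at(t1,portB)", "truck_at(t2,portA)"]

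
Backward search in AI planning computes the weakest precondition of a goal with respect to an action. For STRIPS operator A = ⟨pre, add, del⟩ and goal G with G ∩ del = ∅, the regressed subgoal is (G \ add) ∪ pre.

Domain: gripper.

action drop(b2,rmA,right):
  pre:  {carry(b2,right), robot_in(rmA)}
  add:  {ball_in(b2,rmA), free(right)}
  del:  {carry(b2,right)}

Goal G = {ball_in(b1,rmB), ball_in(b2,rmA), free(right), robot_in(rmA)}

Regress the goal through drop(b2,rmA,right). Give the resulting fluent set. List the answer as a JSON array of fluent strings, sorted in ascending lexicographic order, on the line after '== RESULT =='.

Compute (G \ add) ∪ pre:
  G ∩ del = {}  (empty — regression defined)
  G \ add = {ball_in(b1,rmB), ball_in(b2,rmA), free(right), robot_in(rmA)} \ {ball_in(b2,rmA), free(right)} = {ball_in(b1,rmB), robot_in(rmA)}
  ∪ pre   = {ball_in(b1,rmB), robot_in(rmA)} ∪ {carry(b2,right), robot_in(rmA)}
          = {ball_in(b1,rmB), carry(b2,right), robot_in(rmA)}

== RESULT ==
["ball_in(b1,rmB)", "carry(b2,right)", "robot_in(rmA)"]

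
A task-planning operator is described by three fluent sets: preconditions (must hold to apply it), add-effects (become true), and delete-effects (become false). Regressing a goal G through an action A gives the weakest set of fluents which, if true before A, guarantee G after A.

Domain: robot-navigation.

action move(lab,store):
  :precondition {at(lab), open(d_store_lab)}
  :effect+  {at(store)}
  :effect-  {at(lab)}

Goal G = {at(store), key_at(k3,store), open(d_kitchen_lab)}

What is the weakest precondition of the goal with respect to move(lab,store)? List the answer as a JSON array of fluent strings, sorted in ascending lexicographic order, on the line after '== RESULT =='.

Compute (G \ add) ∪ pre:
  G ∩ del = {}  (empty — regression defined)
  G \ add = {at(store), key_at(k3,store), open(d_kitchen_lab)} \ {at(store)} = {key_at(k3,store), open(d_kitchen_lab)}
  ∪ pre   = {key_at(k3,store), open(d_kitchen_lab)} ∪ {at(lab), open(d_store_lab)}
          = {at(lab), key_at(k3,store), open(d_kitchen_lab), open(d_store_lab)}

== RESULT ==
["at(lab)", "key_at(k3,store)", "open(d_kitchen_lab)", "open(d_store_lab)"]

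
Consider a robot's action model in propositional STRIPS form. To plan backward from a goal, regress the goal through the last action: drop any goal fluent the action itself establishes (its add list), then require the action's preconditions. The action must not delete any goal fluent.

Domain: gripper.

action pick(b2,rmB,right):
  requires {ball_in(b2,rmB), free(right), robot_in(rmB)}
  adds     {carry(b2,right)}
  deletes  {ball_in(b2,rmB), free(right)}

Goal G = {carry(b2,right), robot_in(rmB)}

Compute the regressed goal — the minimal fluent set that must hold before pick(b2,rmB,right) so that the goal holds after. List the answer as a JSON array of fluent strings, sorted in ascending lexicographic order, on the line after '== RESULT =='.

Regress:
  G ∩ del = {}  (empty — regression defined)
  G \ add = {carry(b2,right), robot_in(rmB)} \ {carry(b2,right)} = {robot_in(rmB)}
  ∪ pre   = {robot_in(rmB)} ∪ {ball_in(b2,rmB), free(right), robot_in(rmB)}
          = {ball_in(b2,rmB), free(right), robot_in(rmB)}

== RESULT ==
["ball_in(b2,rmB)", "free(right)", "robot_in(rmB)"]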